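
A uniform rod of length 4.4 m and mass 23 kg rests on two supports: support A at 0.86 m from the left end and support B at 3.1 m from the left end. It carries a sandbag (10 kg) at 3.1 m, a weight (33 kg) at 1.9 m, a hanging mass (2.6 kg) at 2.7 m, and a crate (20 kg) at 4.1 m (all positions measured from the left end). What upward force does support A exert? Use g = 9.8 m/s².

Take moments about support B.
Beam weight: 23 × 9.8 = 225.4 N down at 2.2 m → arm 0.9 m, τ = 225.4 × 0.9 = 202.9 N·m counterclockwise.
Sandbag: acts at the support B, moment arm 0 → no torque.
Weight: 33 × 9.8 = 323.4 N down at 1.9 m → arm 1.2 m, τ = 323.4 × 1.2 = 388.1 N·m counterclockwise.
Hanging mass: 2.6 × 9.8 = 25.48 N down at 2.7 m → arm 0.4 m, τ = 25.48 × 0.4 = 10.19 N·m counterclockwise.
Crate: 20 × 9.8 = 196 N down at 4.1 m → arm 1 m, τ = 196 × 1 = 196 N·m clockwise.
Net load moment about support B = 405.2 N·m counterclockwise.
Reaction R at support A is upward at 0.86 m, arm 2.24 m → moment R × 2.24 clockwise.
For rotational equilibrium, R × 2.24 = 405.2, so R = 181 N.

R_A ≈ 181 N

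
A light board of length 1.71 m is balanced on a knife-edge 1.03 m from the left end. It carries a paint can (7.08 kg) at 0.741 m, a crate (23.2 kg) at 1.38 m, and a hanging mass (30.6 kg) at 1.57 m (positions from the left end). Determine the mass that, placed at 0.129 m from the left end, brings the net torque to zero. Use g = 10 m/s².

m ≈ 25.1 kg

Sum moments about the knife-edge (at 1.03 m from the left end) (the support reaction has zero arm there).
Paint can: 7.08 × 10 = 70.8 N down at 0.741 m → arm 0.289 m, τ = 70.8 × 0.289 = 20.46 N·m counterclockwise.
Crate: 23.2 × 10 = 232 N down at 1.38 m → arm 0.35 m, τ = 232 × 0.35 = 81.2 N·m clockwise.
Hanging mass: 30.6 × 10 = 306 N down at 1.57 m → arm 0.54 m, τ = 306 × 0.54 = 165.2 N·m clockwise.
Net moment of known loads = 225.9 N·m clockwise.
An unknown mass m at 0.129 m has arm 0.901 m; its moment is m·g·0.901 counterclockwise.
Setting net torque to zero: m × 10 × 0.901 = 225.9 → m = 225.9 / (10 × 0.901) = 25.1 kg.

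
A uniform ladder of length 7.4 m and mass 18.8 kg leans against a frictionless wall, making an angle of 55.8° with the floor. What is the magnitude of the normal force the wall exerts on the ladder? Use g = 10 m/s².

N_wall ≈ 63.9 N

Take moments about the foot of the ladder.
Ladder weight 18.8×10 = 188 N acts at 3.7 m along the ladder; its horizontal arm is 3.7·cos55.8° = 2.08 m → τ = 391 N·m clockwise.
Wall normal N acts horizontally at the top; its moment arm is the height L sinθ = 7.4·sin55.8° = 6.12 m, counterclockwise.
Στ = 0 ⇒ N × 6.12 = 391 ⇒ N = 63.9 N.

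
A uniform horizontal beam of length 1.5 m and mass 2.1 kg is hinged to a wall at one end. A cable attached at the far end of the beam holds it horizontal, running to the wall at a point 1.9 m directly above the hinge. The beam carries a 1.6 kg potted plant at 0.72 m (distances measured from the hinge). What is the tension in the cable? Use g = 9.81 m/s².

Choose the hinge as the axis so the unknown hinge reaction has zero arm there.
Beam weight: 2.1 × 9.81 = 20.6 N down at 0.75 m → arm 0.75 m, τ = 20.6 × 0.75 = 15.45 N·m clockwise.
Potted plant: 1.6 × 9.81 = 15.7 N down at 0.72 m → arm 0.72 m, τ = 15.7 × 0.72 = 11.3 N·m clockwise.
Total clockwise load moment = 26.75 N·m.
The cable tension T acts at 1.5 m; only its component perpendicular to the beam, T sinθ, produces torque. sinθ = h/√(h²+d²) = 1.9/√(1.9²+1.5²) = 0.7849.
Setting net torque to zero: T × 1.5 × 0.7849 = 26.75 → T = 26.75 / 1.177 = 22.7 N.

T ≈ 22.7 N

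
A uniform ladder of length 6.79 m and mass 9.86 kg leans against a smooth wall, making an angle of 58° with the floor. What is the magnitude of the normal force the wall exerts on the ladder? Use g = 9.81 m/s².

N_wall ≈ 30.2 N

About the foot of the ladder:
Ladder weight 9.86×9.81 = 96.73 N acts at 3.395 m along the ladder; its horizontal arm is 3.395·cos58° = 1.799 m → τ = 174 N·m clockwise.
Wall normal N acts horizontally at the top; its moment arm is the height L sinθ = 6.79·sin58° = 5.758 m, counterclockwise.
For rotational equilibrium, N × 5.758 = 174, so N = 30.2 N.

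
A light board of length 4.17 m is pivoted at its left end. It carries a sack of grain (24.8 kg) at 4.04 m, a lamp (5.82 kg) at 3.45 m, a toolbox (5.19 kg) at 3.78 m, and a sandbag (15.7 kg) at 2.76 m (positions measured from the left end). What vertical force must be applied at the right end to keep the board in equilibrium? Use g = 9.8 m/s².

F ≈ 431 N

About the left end:
Sack of grain: 24.8 × 9.8 = 243 N down at 4.04 m → arm 4.04 m, τ = 243 × 4.04 = 981.7 N·m clockwise.
Lamp: 5.82 × 9.8 = 57.04 N down at 3.45 m → arm 3.45 m, τ = 57.04 × 3.45 = 196.8 N·m clockwise.
Toolbox: 5.19 × 9.8 = 50.86 N down at 3.78 m → arm 3.78 m, τ = 50.86 × 3.78 = 192.3 N·m clockwise.
Sandbag: 15.7 × 9.8 = 153.9 N down at 2.76 m → arm 2.76 m, τ = 153.9 × 2.76 = 424.8 N·m clockwise.
Net moment of the loads = 1796 N·m clockwise.
The upward force F acts at the right end, arm 4.17 m, giving F × 4.17 counterclockwise.
For rotational equilibrium, F × 4.17 = 1796, so F = 1796 / 4.17 = 431 N.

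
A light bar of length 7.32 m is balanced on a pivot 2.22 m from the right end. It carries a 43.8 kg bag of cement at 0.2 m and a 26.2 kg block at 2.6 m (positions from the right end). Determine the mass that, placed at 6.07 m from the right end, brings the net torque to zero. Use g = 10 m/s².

Taking torques about the pivot (at 2.22 m from the right end):
Bag of cement: 43.8 × 10 = 438 N down at 0.2 m → arm 2.02 m, τ = 438 × 2.02 = 884.8 N·m clockwise.
Block: 26.2 × 10 = 262 N down at 2.6 m → arm 0.38 m, τ = 262 × 0.38 = 99.56 N·m counterclockwise.
Net moment of known loads = 785.2 N·m clockwise.
An unknown mass m at 6.07 m has arm 3.85 m; its moment is m·g·3.85 counterclockwise.
For rotational equilibrium, m × 10 × 3.85 = 785.2, so m = 785.2 / (10 × 3.85) = 20.4 kg.

m ≈ 20.4 kg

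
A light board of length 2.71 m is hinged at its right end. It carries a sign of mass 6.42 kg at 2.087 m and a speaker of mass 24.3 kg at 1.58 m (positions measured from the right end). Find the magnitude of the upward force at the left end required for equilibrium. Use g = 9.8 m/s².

Take moments about the right end.
Sign: 6.42 × 9.8 = 62.92 N down at 2.087 m → arm 2.087 m, τ = 62.92 × 2.087 = 131.3 N·m counterclockwise.
Speaker: 24.3 × 9.8 = 238.1 N down at 1.58 m → arm 1.58 m, τ = 238.1 × 1.58 = 376.2 N·m counterclockwise.
Net moment of the loads = 507.5 N·m counterclockwise.
The upward force F acts at the left end, arm 2.71 m, giving F × 2.71 clockwise.
Στ = 0 ⇒ F × 2.71 = 507.5 ⇒ F = 507.5 / 2.71 = 187 N.

F ≈ 187 N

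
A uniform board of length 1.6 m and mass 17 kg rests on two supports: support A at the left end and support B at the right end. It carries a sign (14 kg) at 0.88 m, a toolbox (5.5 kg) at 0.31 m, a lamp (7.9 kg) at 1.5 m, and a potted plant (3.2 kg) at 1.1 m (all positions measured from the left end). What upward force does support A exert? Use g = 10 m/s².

R_A ≈ 207 N

Taking torques about support B:
Beam weight: 17 × 10 = 170 N down at 0.8 m → arm 0.8 m, τ = 170 × 0.8 = 136 N·m counterclockwise.
Sign: 14 × 10 = 140 N down at 0.88 m → arm 0.72 m, τ = 140 × 0.72 = 100.8 N·m counterclockwise.
Toolbox: 5.5 × 10 = 55 N down at 0.31 m → arm 1.29 m, τ = 55 × 1.29 = 70.95 N·m counterclockwise.
Lamp: 7.9 × 10 = 79 N down at 1.5 m → arm 0.1 m, τ = 79 × 0.1 = 7.9 N·m counterclockwise.
Potted plant: 3.2 × 10 = 32 N down at 1.1 m → arm 0.5 m, τ = 32 × 0.5 = 16 N·m counterclockwise.
Net load moment about support B = 331.6 N·m counterclockwise.
Reaction R at support A is upward at 0 m, arm 1.6 m → moment R × 1.6 clockwise.
Στ = 0 ⇒ R × 1.6 = 331.6 ⇒ R = 207 N.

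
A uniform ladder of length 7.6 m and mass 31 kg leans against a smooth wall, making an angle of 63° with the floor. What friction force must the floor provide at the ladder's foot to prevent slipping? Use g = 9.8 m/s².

f ≈ 77.4 N

Sum moments about the foot of the ladder (the floor normal and friction both act there and drop out).
Ladder weight 31×9.8 = 303.8 N acts at 3.8 m along the ladder; its horizontal arm is 3.8·cos63° = 1.725 m → τ = 524.1 N·m clockwise.
Wall normal N acts horizontally at the top; its moment arm is the height L sinθ = 7.6·sin63° = 6.772 m, counterclockwise.
Στ = 0 ⇒ N × 6.772 = 524.1 ⇒ N = 77.4 N.
ΣFx = 0: friction at the foot balances the wall's push, so f = N_wall = 77.4 N.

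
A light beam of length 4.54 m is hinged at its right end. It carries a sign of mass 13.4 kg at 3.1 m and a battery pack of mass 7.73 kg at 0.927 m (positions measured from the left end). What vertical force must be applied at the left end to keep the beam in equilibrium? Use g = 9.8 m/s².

Sum moments about the right end (the unknown pivot reaction has zero arm there).
Sign: 13.4 × 9.8 = 131.3 N down at 3.1 m → arm 1.44 m, τ = 131.3 × 1.44 = 189.1 N·m counterclockwise.
Battery pack: 7.73 × 9.8 = 75.75 N down at 0.927 m → arm 3.613 m, τ = 75.75 × 3.613 = 273.7 N·m counterclockwise.
Net moment of the loads = 462.8 N·m counterclockwise.
The upward force F acts at the left end, arm 4.54 m, giving F × 4.54 clockwise.
Στ = 0 ⇒ F × 4.54 = 462.8 ⇒ F = 462.8 / 4.54 = 102 N.

F ≈ 102 N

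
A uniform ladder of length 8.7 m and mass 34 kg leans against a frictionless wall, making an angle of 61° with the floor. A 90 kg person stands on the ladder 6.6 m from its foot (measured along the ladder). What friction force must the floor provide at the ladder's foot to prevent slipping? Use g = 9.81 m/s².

Taking torques about the foot of the ladder:
Ladder weight 34×9.81 = 333.5 N acts at 4.35 m along the ladder; its horizontal arm is 4.35·cos61° = 2.109 m → τ = 703.4 N·m clockwise.
Person: 90×9.81 = 882.9 N at 6.6 m → arm 3.2 m → τ = 2825 N·m clockwise.
Wall normal N acts horizontally at the top; its moment arm is the height L sinθ = 8.7·sin61° = 7.609 m, counterclockwise.
Setting net torque to zero: N × 7.609 = 3528 → N = 464 N.
ΣFx = 0: friction at the foot balances the wall's push, so f = N_wall = 464 N.

f ≈ 464 N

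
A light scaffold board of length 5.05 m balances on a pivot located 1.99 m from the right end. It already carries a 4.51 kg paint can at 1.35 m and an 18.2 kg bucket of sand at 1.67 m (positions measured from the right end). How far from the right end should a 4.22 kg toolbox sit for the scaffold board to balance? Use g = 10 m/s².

Take moments about the pivot (at 1.99 m from the right end).
Paint can: 4.51 × 10 = 45.1 N down at 1.35 m → arm 0.64 m, τ = 45.1 × 0.64 = 28.86 N·m clockwise.
Bucket of sand: 18.2 × 10 = 182 N down at 1.67 m → arm 0.32 m, τ = 182 × 0.32 = 58.24 N·m clockwise.
Net moment of existing loads = 87.1 N·m clockwise.
The toolbox weighs 4.22 × 10 = 42.2 N and must supply an equal counterclockwise moment, so its lever arm about the pivot is 87.1 / 42.2 = 2.06 m.
That puts it at 1.99 + 2.06 = 4.05 m from the right end.

x ≈ 4.05 m from the right end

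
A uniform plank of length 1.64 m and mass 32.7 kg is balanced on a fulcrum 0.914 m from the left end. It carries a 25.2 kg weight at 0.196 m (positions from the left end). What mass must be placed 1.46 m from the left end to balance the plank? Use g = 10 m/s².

m ≈ 38.8 kg

Take moments about the fulcrum (at 0.914 m from the left end).
Beam weight: 32.7 × 10 = 327 N down at 0.82 m → arm 0.094 m, τ = 327 × 0.094 = 30.74 N·m counterclockwise.
Weight: 25.2 × 10 = 252 N down at 0.196 m → arm 0.718 m, τ = 252 × 0.718 = 180.9 N·m counterclockwise.
Net moment of known loads = 211.6 N·m counterclockwise.
An unknown mass m at 1.46 m has arm 0.546 m; its moment is m·g·0.546 clockwise.
Setting net torque to zero: m × 10 × 0.546 = 211.6 → m = 211.6 / (10 × 0.546) = 38.8 kg.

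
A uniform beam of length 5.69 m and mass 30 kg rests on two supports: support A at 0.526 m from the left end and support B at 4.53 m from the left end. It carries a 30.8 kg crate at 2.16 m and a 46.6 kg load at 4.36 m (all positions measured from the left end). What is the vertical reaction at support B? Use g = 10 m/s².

R_B ≈ 746 N

Taking torques about support A:
Beam weight: 30 × 10 = 300 N down at 2.845 m → arm 2.319 m, τ = 300 × 2.319 = 695.7 N·m clockwise.
Crate: 30.8 × 10 = 308 N down at 2.16 m → arm 1.634 m, τ = 308 × 1.634 = 503.3 N·m clockwise.
Load: 46.6 × 10 = 466 N down at 4.36 m → arm 3.834 m, τ = 466 × 3.834 = 1787 N·m clockwise.
Net load moment about support A = 2986 N·m clockwise.
Reaction R at support B is upward at 4.53 m, arm 4.004 m → moment R × 4.004 counterclockwise.
For rotational equilibrium, R × 4.004 = 2986, so R = 746 N.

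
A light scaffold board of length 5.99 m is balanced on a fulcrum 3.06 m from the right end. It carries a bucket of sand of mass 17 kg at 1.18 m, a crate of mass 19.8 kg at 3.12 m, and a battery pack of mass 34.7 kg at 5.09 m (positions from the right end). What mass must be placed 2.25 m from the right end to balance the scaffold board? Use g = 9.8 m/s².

m ≈ 49 kg

Sum moments about the fulcrum (at 3.06 m from the right end) (the support reaction has zero arm there).
Bucket of sand: 17 × 9.8 = 166.6 N down at 1.18 m → arm 1.88 m, τ = 166.6 × 1.88 = 313.2 N·m clockwise.
Crate: 19.8 × 9.8 = 194 N down at 3.12 m → arm 0.06 m, τ = 194 × 0.06 = 11.64 N·m counterclockwise.
Battery pack: 34.7 × 9.8 = 340.1 N down at 5.09 m → arm 2.03 m, τ = 340.1 × 2.03 = 690.4 N·m counterclockwise.
Net moment of known loads = 388.8 N·m counterclockwise.
An unknown mass m at 2.25 m has arm 0.81 m; its moment is m·g·0.81 clockwise.
Setting net torque to zero: m × 9.8 × 0.81 = 388.8 → m = 388.8 / (9.8 × 0.81) = 49 kg.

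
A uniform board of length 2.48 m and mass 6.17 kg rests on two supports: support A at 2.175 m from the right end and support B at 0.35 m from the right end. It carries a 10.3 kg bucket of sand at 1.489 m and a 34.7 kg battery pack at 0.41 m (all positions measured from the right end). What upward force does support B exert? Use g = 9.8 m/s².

R_B ≈ 398 N

Take moments about support A.
Beam weight: 6.17 × 9.8 = 60.47 N down at 1.24 m → arm 0.935 m, τ = 60.47 × 0.935 = 56.54 N·m clockwise.
Bucket of sand: 10.3 × 9.8 = 100.9 N down at 1.489 m → arm 0.686 m, τ = 100.9 × 0.686 = 69.22 N·m clockwise.
Battery pack: 34.7 × 9.8 = 340.1 N down at 0.41 m → arm 1.765 m, τ = 340.1 × 1.765 = 600.3 N·m clockwise.
Net load moment about support A = 726.1 N·m clockwise.
Reaction R at support B is upward at 0.35 m, arm 1.825 m → moment R × 1.825 counterclockwise.
Balancing moments: R × 1.825 = 726.1, giving R = 398 N.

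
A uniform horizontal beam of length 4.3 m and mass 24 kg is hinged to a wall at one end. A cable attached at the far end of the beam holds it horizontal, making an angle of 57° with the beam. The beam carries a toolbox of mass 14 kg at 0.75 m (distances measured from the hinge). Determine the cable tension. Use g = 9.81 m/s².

T ≈ 169 N

Take moments about the hinge.
Beam weight: 24 × 9.81 = 235.4 N down at 2.15 m → arm 2.15 m, τ = 235.4 × 2.15 = 506.1 N·m clockwise.
Toolbox: 14 × 9.81 = 137.3 N down at 0.75 m → arm 0.75 m, τ = 137.3 × 0.75 = 103 N·m clockwise.
Total clockwise load moment = 609.1 N·m.
The cable tension T acts at 4.3 m; only its component perpendicular to the beam, T sinθ, produces torque. sin 57° = 0.8387.
Setting net torque to zero: T × 4.3 × 0.8387 = 609.1 → T = 609.1 / 3.606 = 169 N.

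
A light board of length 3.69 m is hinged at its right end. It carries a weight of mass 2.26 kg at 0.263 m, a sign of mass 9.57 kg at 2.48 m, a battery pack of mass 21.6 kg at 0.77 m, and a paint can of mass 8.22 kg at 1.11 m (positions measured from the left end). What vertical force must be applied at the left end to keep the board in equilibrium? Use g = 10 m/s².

Sum moments about the right end (the unknown pivot reaction has zero arm there).
Weight: 2.26 × 10 = 22.6 N down at 0.263 m → arm 3.427 m, τ = 22.6 × 3.427 = 77.45 N·m counterclockwise.
Sign: 9.57 × 10 = 95.7 N down at 2.48 m → arm 1.21 m, τ = 95.7 × 1.21 = 115.8 N·m counterclockwise.
Battery pack: 21.6 × 10 = 216 N down at 0.77 m → arm 2.92 m, τ = 216 × 2.92 = 630.7 N·m counterclockwise.
Paint can: 8.22 × 10 = 82.2 N down at 1.11 m → arm 2.58 m, τ = 82.2 × 2.58 = 212.1 N·m counterclockwise.
Net moment of the loads = 1036 N·m counterclockwise.
The upward force F acts at the left end, arm 3.69 m, giving F × 3.69 clockwise.
Setting net torque to zero: F × 3.69 = 1036 → F = 1036 / 3.69 = 281 N.

F ≈ 281 N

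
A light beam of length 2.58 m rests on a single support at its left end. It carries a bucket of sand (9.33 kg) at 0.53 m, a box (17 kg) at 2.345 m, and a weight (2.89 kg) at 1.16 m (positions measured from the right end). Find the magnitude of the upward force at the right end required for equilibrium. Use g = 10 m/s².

About the left end:
Bucket of sand: 9.33 × 10 = 93.3 N down at 0.53 m → arm 2.05 m, τ = 93.3 × 2.05 = 191.3 N·m clockwise.
Box: 17 × 10 = 170 N down at 2.345 m → arm 0.235 m, τ = 170 × 0.235 = 39.95 N·m clockwise.
Weight: 2.89 × 10 = 28.9 N down at 1.16 m → arm 1.42 m, τ = 28.9 × 1.42 = 41.04 N·m clockwise.
Net moment of the loads = 272.3 N·m clockwise.
The upward force F acts at the right end, arm 2.58 m, giving F × 2.58 counterclockwise.
Balancing moments: F × 2.58 = 272.3, giving F = 272.3 / 2.58 = 106 N.

F ≈ 106 N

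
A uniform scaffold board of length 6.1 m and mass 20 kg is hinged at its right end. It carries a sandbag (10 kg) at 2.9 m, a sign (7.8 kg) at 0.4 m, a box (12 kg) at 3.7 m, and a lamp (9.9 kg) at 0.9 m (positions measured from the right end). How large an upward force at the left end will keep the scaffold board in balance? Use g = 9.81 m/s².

Take moments about the right end.
Beam weight: 20 × 9.81 = 196.2 N down at 3.05 m → arm 3.05 m, τ = 196.2 × 3.05 = 598.4 N·m counterclockwise.
Sandbag: 10 × 9.81 = 98.1 N down at 2.9 m → arm 2.9 m, τ = 98.1 × 2.9 = 284.5 N·m counterclockwise.
Sign: 7.8 × 9.81 = 76.52 N down at 0.4 m → arm 0.4 m, τ = 76.52 × 0.4 = 30.61 N·m counterclockwise.
Box: 12 × 9.81 = 117.7 N down at 3.7 m → arm 3.7 m, τ = 117.7 × 3.7 = 435.5 N·m counterclockwise.
Lamp: 9.9 × 9.81 = 97.12 N down at 0.9 m → arm 0.9 m, τ = 97.12 × 0.9 = 87.41 N·m counterclockwise.
Net moment of the loads = 1436 N·m counterclockwise.
The upward force F acts at the left end, arm 6.1 m, giving F × 6.1 clockwise.
Setting net torque to zero: F × 6.1 = 1436 → F = 1436 / 6.1 = 235 N.

F ≈ 235 N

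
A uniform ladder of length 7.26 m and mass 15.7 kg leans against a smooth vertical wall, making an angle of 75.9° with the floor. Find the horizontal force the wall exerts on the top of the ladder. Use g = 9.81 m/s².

N_wall ≈ 19.3 N

Taking torques about the foot of the ladder:
Ladder weight 15.7×9.81 = 154 N acts at 3.63 m along the ladder; its horizontal arm is 3.63·cos75.9° = 0.8843 m → τ = 136.2 N·m clockwise.
Wall normal N acts horizontally at the top; its moment arm is the height L sinθ = 7.26·sin75.9° = 7.041 m, counterclockwise.
Balancing moments: N × 7.041 = 136.2, giving N = 19.3 N.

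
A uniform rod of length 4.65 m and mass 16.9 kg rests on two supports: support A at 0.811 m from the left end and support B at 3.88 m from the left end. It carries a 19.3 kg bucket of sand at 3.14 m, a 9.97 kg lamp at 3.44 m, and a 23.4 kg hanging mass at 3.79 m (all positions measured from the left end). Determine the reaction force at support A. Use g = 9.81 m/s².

Take moments about support B.
Beam weight: 16.9 × 9.81 = 165.8 N down at 2.325 m → arm 1.555 m, τ = 165.8 × 1.555 = 257.8 N·m counterclockwise.
Bucket of sand: 19.3 × 9.81 = 189.3 N down at 3.14 m → arm 0.74 m, τ = 189.3 × 0.74 = 140.1 N·m counterclockwise.
Lamp: 9.97 × 9.81 = 97.81 N down at 3.44 m → arm 0.44 m, τ = 97.81 × 0.44 = 43.04 N·m counterclockwise.
Hanging mass: 23.4 × 9.81 = 229.6 N down at 3.79 m → arm 0.09 m, τ = 229.6 × 0.09 = 20.66 N·m counterclockwise.
Net load moment about support B = 461.6 N·m counterclockwise.
Reaction R at support A is upward at 0.811 m, arm 3.069 m → moment R × 3.069 clockwise.
Setting net torque to zero: R × 3.069 = 461.6 → R = 150 N.

R_A ≈ 150 N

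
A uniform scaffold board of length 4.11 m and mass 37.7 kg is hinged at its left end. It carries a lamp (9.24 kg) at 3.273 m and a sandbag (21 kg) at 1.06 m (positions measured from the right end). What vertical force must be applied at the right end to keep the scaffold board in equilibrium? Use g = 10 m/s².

Take moments about the left end.
Beam weight: 37.7 × 10 = 377 N down at 2.055 m → arm 2.055 m, τ = 377 × 2.055 = 774.7 N·m clockwise.
Lamp: 9.24 × 10 = 92.4 N down at 3.273 m → arm 0.837 m, τ = 92.4 × 0.837 = 77.34 N·m clockwise.
Sandbag: 21 × 10 = 210 N down at 1.06 m → arm 3.05 m, τ = 210 × 3.05 = 640.5 N·m clockwise.
Net moment of the loads = 1493 N·m clockwise.
The upward force F acts at the right end, arm 4.11 m, giving F × 4.11 counterclockwise.
For rotational equilibrium, F × 4.11 = 1493, so F = 1493 / 4.11 = 363 N.

F ≈ 363 N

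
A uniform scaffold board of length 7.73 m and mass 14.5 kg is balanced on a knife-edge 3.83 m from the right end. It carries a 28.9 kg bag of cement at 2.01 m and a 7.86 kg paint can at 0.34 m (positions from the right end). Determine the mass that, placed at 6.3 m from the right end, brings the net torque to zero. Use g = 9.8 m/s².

About the knife-edge (at 3.83 m from the right end):
Beam weight: 14.5 × 9.8 = 142.1 N down at 3.865 m → arm 0.035 m, τ = 142.1 × 0.035 = 4.974 N·m counterclockwise.
Bag of cement: 28.9 × 9.8 = 283.2 N down at 2.01 m → arm 1.82 m, τ = 283.2 × 1.82 = 515.4 N·m clockwise.
Paint can: 7.86 × 9.8 = 77.03 N down at 0.34 m → arm 3.49 m, τ = 77.03 × 3.49 = 268.8 N·m clockwise.
Net moment of known loads = 779.2 N·m clockwise.
An unknown mass m at 6.3 m has arm 2.47 m; its moment is m·g·2.47 counterclockwise.
For rotational equilibrium, m × 9.8 × 2.47 = 779.2, so m = 779.2 / (9.8 × 2.47) = 32.2 kg.

m ≈ 32.2 kg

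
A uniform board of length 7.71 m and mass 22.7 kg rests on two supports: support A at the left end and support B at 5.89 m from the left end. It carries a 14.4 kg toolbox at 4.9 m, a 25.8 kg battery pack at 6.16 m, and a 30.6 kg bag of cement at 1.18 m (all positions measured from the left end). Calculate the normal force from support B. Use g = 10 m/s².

About support A:
Beam weight: 22.7 × 10 = 227 N down at 3.855 m → arm 3.855 m, τ = 227 × 3.855 = 875.1 N·m clockwise.
Toolbox: 14.4 × 10 = 144 N down at 4.9 m → arm 4.9 m, τ = 144 × 4.9 = 705.6 N·m clockwise.
Battery pack: 25.8 × 10 = 258 N down at 6.16 m → arm 6.16 m, τ = 258 × 6.16 = 1589 N·m clockwise.
Bag of cement: 30.6 × 10 = 306 N down at 1.18 m → arm 1.18 m, τ = 306 × 1.18 = 361.1 N·m clockwise.
Net load moment about support A = 3531 N·m clockwise.
Reaction R at support B is upward at 5.89 m, arm 5.89 m → moment R × 5.89 counterclockwise.
For rotational equilibrium, R × 5.89 = 3531, so R = 599 N.

R_B ≈ 599 N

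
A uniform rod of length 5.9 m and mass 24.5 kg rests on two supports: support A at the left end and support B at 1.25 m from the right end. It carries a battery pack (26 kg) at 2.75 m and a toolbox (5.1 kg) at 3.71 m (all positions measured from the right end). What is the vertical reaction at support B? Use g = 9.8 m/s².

R_B ≈ 348 N

Choose support A as the axis so its reaction then has zero moment arm.
Beam weight: 24.5 × 9.8 = 240.1 N down at 2.95 m → arm 2.95 m, τ = 240.1 × 2.95 = 708.3 N·m clockwise.
Battery pack: 26 × 9.8 = 254.8 N down at 2.75 m → arm 3.15 m, τ = 254.8 × 3.15 = 802.6 N·m clockwise.
Toolbox: 5.1 × 9.8 = 49.98 N down at 3.71 m → arm 2.19 m, τ = 49.98 × 2.19 = 109.5 N·m clockwise.
Net load moment about support A = 1620 N·m clockwise.
Reaction R at support B is upward at 1.25 m, arm 4.65 m → moment R × 4.65 counterclockwise.
Balancing moments: R × 4.65 = 1620, giving R = 348 N.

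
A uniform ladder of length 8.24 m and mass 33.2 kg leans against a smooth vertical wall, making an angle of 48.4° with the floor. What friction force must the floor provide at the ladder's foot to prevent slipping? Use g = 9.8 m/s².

f ≈ 144 N

Choose the foot of the ladder as the axis so the floor normal and friction both act there and drop out.
Ladder weight 33.2×9.8 = 325.4 N acts at 4.12 m along the ladder; its horizontal arm is 4.12·cos48.4° = 2.735 m → τ = 890 N·m clockwise.
Wall normal N acts horizontally at the top; its moment arm is the height L sinθ = 8.24·sin48.4° = 6.162 m, counterclockwise.
Στ = 0 ⇒ N × 6.162 = 890 ⇒ N = 144 N.
ΣFx = 0: friction at the foot balances the wall's push, so f = N_wall = 144 N.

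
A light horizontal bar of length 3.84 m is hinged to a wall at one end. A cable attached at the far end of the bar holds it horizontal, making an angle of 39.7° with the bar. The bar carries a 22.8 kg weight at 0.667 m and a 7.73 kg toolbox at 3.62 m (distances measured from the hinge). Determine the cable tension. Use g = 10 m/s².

T ≈ 176 N

About the hinge:
Weight: 22.8 × 10 = 228 N down at 0.667 m → arm 0.667 m, τ = 228 × 0.667 = 152.1 N·m clockwise.
Toolbox: 7.73 × 10 = 77.3 N down at 3.62 m → arm 3.62 m, τ = 77.3 × 3.62 = 279.8 N·m clockwise.
Total clockwise load moment = 431.9 N·m.
The cable tension T acts at 3.84 m; only its component perpendicular to the bar, T sinθ, produces torque. sin 39.7° = 0.6388.
For rotational equilibrium, T × 3.84 × 0.6388 = 431.9, so T = 431.9 / 2.453 = 176 N.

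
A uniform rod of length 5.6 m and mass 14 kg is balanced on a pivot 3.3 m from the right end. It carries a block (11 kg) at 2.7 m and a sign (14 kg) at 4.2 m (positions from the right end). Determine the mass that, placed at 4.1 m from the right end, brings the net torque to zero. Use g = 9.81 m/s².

m ≈ 1.25 kg

Take moments about the pivot (at 3.3 m from the right end).
Beam weight: 14 × 9.81 = 137.3 N down at 2.8 m → arm 0.5 m, τ = 137.3 × 0.5 = 68.65 N·m clockwise.
Block: 11 × 9.81 = 107.9 N down at 2.7 m → arm 0.6 m, τ = 107.9 × 0.6 = 64.74 N·m clockwise.
Sign: 14 × 9.81 = 137.3 N down at 4.2 m → arm 0.9 m, τ = 137.3 × 0.9 = 123.6 N·m counterclockwise.
Net moment of known loads = 9.79 N·m clockwise.
An unknown mass m at 4.1 m has arm 0.8 m; its moment is m·g·0.8 counterclockwise.
Setting net torque to zero: m × 9.81 × 0.8 = 9.79 → m = 9.79 / (9.81 × 0.8) = 1.25 kg.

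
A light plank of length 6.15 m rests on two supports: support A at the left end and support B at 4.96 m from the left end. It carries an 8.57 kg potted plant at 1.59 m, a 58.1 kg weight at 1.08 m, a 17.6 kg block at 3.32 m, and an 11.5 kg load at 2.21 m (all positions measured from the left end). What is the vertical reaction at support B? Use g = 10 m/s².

Sum moments about support A (its reaction then has zero moment arm).
Potted plant: 8.57 × 10 = 85.7 N down at 1.59 m → arm 1.59 m, τ = 85.7 × 1.59 = 136.3 N·m clockwise.
Weight: 58.1 × 10 = 581 N down at 1.08 m → arm 1.08 m, τ = 581 × 1.08 = 627.5 N·m clockwise.
Block: 17.6 × 10 = 176 N down at 3.32 m → arm 3.32 m, τ = 176 × 3.32 = 584.3 N·m clockwise.
Load: 11.5 × 10 = 115 N down at 2.21 m → arm 2.21 m, τ = 115 × 2.21 = 254.2 N·m clockwise.
Net load moment about support A = 1602 N·m clockwise.
Reaction R at support B is upward at 4.96 m, arm 4.96 m → moment R × 4.96 counterclockwise.
For rotational equilibrium, R × 4.96 = 1602, so R = 323 N.

R_B ≈ 323 N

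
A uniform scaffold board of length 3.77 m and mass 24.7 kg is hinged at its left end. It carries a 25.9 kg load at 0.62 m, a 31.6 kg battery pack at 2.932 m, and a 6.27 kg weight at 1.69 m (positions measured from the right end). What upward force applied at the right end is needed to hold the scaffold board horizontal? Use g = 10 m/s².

Sum moments about the left end (the unknown pivot reaction has zero arm there).
Beam weight: 24.7 × 10 = 247 N down at 1.885 m → arm 1.885 m, τ = 247 × 1.885 = 465.6 N·m clockwise.
Load: 25.9 × 10 = 259 N down at 0.62 m → arm 3.15 m, τ = 259 × 3.15 = 815.9 N·m clockwise.
Battery pack: 31.6 × 10 = 316 N down at 2.932 m → arm 0.838 m, τ = 316 × 0.838 = 264.8 N·m clockwise.
Weight: 6.27 × 10 = 62.7 N down at 1.69 m → arm 2.08 m, τ = 62.7 × 2.08 = 130.4 N·m clockwise.
Net moment of the loads = 1677 N·m clockwise.
The upward force F acts at the right end, arm 3.77 m, giving F × 3.77 counterclockwise.
For rotational equilibrium, F × 3.77 = 1677, so F = 1677 / 3.77 = 445 N.

F ≈ 445 N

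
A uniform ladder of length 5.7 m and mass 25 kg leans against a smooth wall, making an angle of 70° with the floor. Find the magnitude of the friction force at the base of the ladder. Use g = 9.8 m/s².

f ≈ 44.6 N

Choose the foot of the ladder as the axis so the floor normal and friction both act there and drop out.
Ladder weight 25×9.8 = 245 N acts at 2.85 m along the ladder; its horizontal arm is 2.85·cos70° = 0.9748 m → τ = 238.8 N·m clockwise.
Wall normal N acts horizontally at the top; its moment arm is the height L sinθ = 5.7·sin70° = 5.356 m, counterclockwise.
Setting net torque to zero: N × 5.356 = 238.8 → N = 44.6 N.
ΣFx = 0: friction at the foot balances the wall's push, so f = N_wall = 44.6 N.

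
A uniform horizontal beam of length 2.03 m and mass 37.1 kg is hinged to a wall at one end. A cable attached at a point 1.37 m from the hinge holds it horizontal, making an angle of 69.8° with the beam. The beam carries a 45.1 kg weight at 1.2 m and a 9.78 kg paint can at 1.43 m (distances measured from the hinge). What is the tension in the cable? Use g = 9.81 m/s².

Taking torques about the hinge:
Beam weight: 37.1 × 9.81 = 364 N down at 1.015 m → arm 1.015 m, τ = 364 × 1.015 = 369.5 N·m clockwise.
Weight: 45.1 × 9.81 = 442.4 N down at 1.2 m → arm 1.2 m, τ = 442.4 × 1.2 = 530.9 N·m clockwise.
Paint can: 9.78 × 9.81 = 95.94 N down at 1.43 m → arm 1.43 m, τ = 95.94 × 1.43 = 137.2 N·m clockwise.
Total clockwise load moment = 1038 N·m.
The cable tension T acts at 1.37 m; only its component perpendicular to the beam, T sinθ, produces torque. sin 69.8° = 0.9385.
Στ = 0 ⇒ T × 1.37 × 0.9385 = 1038 ⇒ T = 1038 / 1.286 = 807 N.

T ≈ 807 N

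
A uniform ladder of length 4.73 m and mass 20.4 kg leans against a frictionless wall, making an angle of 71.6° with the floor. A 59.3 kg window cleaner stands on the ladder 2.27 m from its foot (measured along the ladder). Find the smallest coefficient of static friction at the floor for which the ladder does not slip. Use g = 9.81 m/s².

Choose the foot of the ladder as the axis so the floor normal and friction both act there and drop out.
Ladder weight 20.4×9.81 = 200.1 N acts at 2.365 m along the ladder; its horizontal arm is 2.365·cos71.6° = 0.7465 m → τ = 149.4 N·m clockwise.
Window cleaner: 59.3×9.81 = 581.7 N at 2.27 m → arm 0.7165 m → τ = 416.8 N·m clockwise.
Wall normal N acts horizontally at the top; its moment arm is the height L sinθ = 4.73·sin71.6° = 4.488 m, counterclockwise.
Balancing moments: N × 4.488 = 566.2, giving N = 126.2 N.
ΣFx = 0 ⇒ f = N_wall = 126.2 N. ΣFy = 0 ⇒ N_floor = 781.8 N.
μ_min = f / N_floor = 126.2 / 781.8 = 0.161.

μ_min ≈ 0.161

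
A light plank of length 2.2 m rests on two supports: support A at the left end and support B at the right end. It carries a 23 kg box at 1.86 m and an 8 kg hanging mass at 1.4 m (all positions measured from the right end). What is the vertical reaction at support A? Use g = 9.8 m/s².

R_A ≈ 240 N

About support B:
Box: 23 × 9.8 = 225.4 N down at 1.86 m → arm 1.86 m, τ = 225.4 × 1.86 = 419.2 N·m counterclockwise.
Hanging mass: 8 × 9.8 = 78.4 N down at 1.4 m → arm 1.4 m, τ = 78.4 × 1.4 = 109.8 N·m counterclockwise.
Net load moment about support B = 529 N·m counterclockwise.
Reaction R at support A is upward at 2.2 m, arm 2.2 m → moment R × 2.2 clockwise.
Στ = 0 ⇒ R × 2.2 = 529 ⇒ R = 240 N.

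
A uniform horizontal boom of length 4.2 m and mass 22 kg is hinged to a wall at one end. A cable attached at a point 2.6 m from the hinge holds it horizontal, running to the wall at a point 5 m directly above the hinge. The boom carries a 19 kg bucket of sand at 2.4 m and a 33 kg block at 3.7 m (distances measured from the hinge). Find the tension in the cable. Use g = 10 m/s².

Take moments about the hinge.
Beam weight: 22 × 10 = 220 N down at 2.1 m → arm 2.1 m, τ = 220 × 2.1 = 462 N·m clockwise.
Bucket of sand: 19 × 10 = 190 N down at 2.4 m → arm 2.4 m, τ = 190 × 2.4 = 456 N·m clockwise.
Block: 33 × 10 = 330 N down at 3.7 m → arm 3.7 m, τ = 330 × 3.7 = 1221 N·m clockwise.
Total clockwise load moment = 2139 N·m.
The cable tension T acts at 2.6 m; only its component perpendicular to the boom, T sinθ, produces torque. sinθ = h/√(h²+d²) = 5/√(5²+2.6²) = 0.8872.
Setting net torque to zero: T × 2.6 × 0.8872 = 2139 → T = 2139 / 2.307 = 927 N.

T ≈ 927 N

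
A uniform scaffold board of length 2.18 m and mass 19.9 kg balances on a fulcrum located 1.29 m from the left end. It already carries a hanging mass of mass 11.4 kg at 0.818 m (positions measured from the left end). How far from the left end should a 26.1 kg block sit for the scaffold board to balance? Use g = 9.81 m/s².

Take moments about the fulcrum (at 1.29 m from the left end).
Beam weight: 19.9 × 9.81 = 195.2 N down at 1.09 m → arm 0.2 m, τ = 195.2 × 0.2 = 39.04 N·m counterclockwise.
Hanging mass: 11.4 × 9.81 = 111.8 N down at 0.818 m → arm 0.472 m, τ = 111.8 × 0.472 = 52.77 N·m counterclockwise.
Net moment of existing loads = 91.81 N·m counterclockwise.
The block weighs 26.1 × 9.81 = 256 N and must supply an equal clockwise moment, so its lever arm about the fulcrum is 91.81 / 256 = 0.359 m.
That puts it at 1.29 + 0.359 = 1.65 m from the left end.

x ≈ 1.65 m from the left end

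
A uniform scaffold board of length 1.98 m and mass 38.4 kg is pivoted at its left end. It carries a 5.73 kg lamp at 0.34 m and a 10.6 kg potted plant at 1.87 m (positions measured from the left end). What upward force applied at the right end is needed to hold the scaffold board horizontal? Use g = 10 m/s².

F ≈ 302 N

Choose the left end as the axis so the unknown pivot reaction has zero arm there.
Beam weight: 38.4 × 10 = 384 N down at 0.99 m → arm 0.99 m, τ = 384 × 0.99 = 380.2 N·m clockwise.
Lamp: 5.73 × 10 = 57.3 N down at 0.34 m → arm 0.34 m, τ = 57.3 × 0.34 = 19.48 N·m clockwise.
Potted plant: 10.6 × 10 = 106 N down at 1.87 m → arm 1.87 m, τ = 106 × 1.87 = 198.2 N·m clockwise.
Net moment of the loads = 597.9 N·m clockwise.
The upward force F acts at the right end, arm 1.98 m, giving F × 1.98 counterclockwise.
Balancing moments: F × 1.98 = 597.9, giving F = 597.9 / 1.98 = 302 N.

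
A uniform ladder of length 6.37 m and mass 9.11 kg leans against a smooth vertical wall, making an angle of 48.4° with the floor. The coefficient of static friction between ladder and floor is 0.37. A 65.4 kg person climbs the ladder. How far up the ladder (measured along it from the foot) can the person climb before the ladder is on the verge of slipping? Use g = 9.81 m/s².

d ≈ 2.58 m

About the foot of the ladder:
Ladder weight 9.11×9.81 = 89.37 N acts at 3.185 m along the ladder; its horizontal arm is 3.185·cos48.4° = 2.115 m → τ = 189 N·m clockwise.
Person weight 65.4×9.81 = 641.6 N at distance d → arm d·cos48.4° → τ = 641.6·d·0.6639 clockwise.
Wall normal N at the top has arm L sinθ = 4.763 m counterclockwise, so Στ = 0 gives N·4.763 = 189 + 426·d.
ΣFy = 0 ⇒ N_floor = 731 N, so the maximum friction is μ_s·N_floor = 0.37×731 = 270.5 N. ΣFx = 0 ⇒ N_wall = f, so at the slipping point N = 270.5 N.
Substituting: 270.5×4.763 = 189 + 426·d ⇒ d = (1288 − 189) / 426 = 2.58 m.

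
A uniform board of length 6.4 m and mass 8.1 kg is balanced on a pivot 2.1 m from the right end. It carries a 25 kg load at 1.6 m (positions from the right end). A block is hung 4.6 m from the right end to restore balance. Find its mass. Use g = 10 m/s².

m ≈ 1.44 kg

About the pivot (at 2.1 m from the right end):
Beam weight: 8.1 × 10 = 81 N down at 3.2 m → arm 1.1 m, τ = 81 × 1.1 = 89.1 N·m counterclockwise.
Load: 25 × 10 = 250 N down at 1.6 m → arm 0.5 m, τ = 250 × 0.5 = 125 N·m clockwise.
Net moment of known loads = 35.9 N·m clockwise.
An unknown mass m at 4.6 m has arm 2.5 m; its moment is m·g·2.5 counterclockwise.
Στ = 0 ⇒ m × 10 × 2.5 = 35.9 ⇒ m = 35.9 / (10 × 2.5) = 1.44 kg.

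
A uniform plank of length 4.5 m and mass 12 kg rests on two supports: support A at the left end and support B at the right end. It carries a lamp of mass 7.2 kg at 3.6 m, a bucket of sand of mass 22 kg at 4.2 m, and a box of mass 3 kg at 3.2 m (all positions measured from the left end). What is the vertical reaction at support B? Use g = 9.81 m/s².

About support A:
Beam weight: 12 × 9.81 = 117.7 N down at 2.25 m → arm 2.25 m, τ = 117.7 × 2.25 = 264.8 N·m clockwise.
Lamp: 7.2 × 9.81 = 70.63 N down at 3.6 m → arm 3.6 m, τ = 70.63 × 3.6 = 254.3 N·m clockwise.
Bucket of sand: 22 × 9.81 = 215.8 N down at 4.2 m → arm 4.2 m, τ = 215.8 × 4.2 = 906.4 N·m clockwise.
Box: 3 × 9.81 = 29.43 N down at 3.2 m → arm 3.2 m, τ = 29.43 × 3.2 = 94.18 N·m clockwise.
Net load moment about support A = 1520 N·m clockwise.
Reaction R at support B is upward at 4.5 m, arm 4.5 m → moment R × 4.5 counterclockwise.
Setting net torque to zero: R × 4.5 = 1520 → R = 338 N.

R_B ≈ 338 N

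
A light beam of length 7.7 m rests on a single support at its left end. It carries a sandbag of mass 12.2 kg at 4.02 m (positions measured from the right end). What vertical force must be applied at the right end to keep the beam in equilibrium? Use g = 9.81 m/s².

About the left end:
Sandbag: 12.2 × 9.81 = 119.7 N down at 4.02 m → arm 3.68 m, τ = 119.7 × 3.68 = 440.5 N·m clockwise.
Net moment of the loads = 440.5 N·m clockwise.
The upward force F acts at the right end, arm 7.7 m, giving F × 7.7 counterclockwise.
Setting net torque to zero: F × 7.7 = 440.5 → F = 440.5 / 7.7 = 57.2 N.

F ≈ 57.2 N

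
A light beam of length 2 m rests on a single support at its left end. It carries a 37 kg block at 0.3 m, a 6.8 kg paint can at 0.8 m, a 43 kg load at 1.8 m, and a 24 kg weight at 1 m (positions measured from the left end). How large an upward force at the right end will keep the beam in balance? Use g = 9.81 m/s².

F ≈ 578 N

Take moments about the left end.
Block: 37 × 9.81 = 363 N down at 0.3 m → arm 0.3 m, τ = 363 × 0.3 = 108.9 N·m clockwise.
Paint can: 6.8 × 9.81 = 66.71 N down at 0.8 m → arm 0.8 m, τ = 66.71 × 0.8 = 53.37 N·m clockwise.
Load: 43 × 9.81 = 421.8 N down at 1.8 m → arm 1.8 m, τ = 421.8 × 1.8 = 759.2 N·m clockwise.
Weight: 24 × 9.81 = 235.4 N down at 1 m → arm 1 m, τ = 235.4 × 1 = 235.4 N·m clockwise.
Net moment of the loads = 1157 N·m clockwise.
The upward force F acts at the right end, arm 2 m, giving F × 2 counterclockwise.
For rotational equilibrium, F × 2 = 1157, so F = 1157 / 2 = 578 N.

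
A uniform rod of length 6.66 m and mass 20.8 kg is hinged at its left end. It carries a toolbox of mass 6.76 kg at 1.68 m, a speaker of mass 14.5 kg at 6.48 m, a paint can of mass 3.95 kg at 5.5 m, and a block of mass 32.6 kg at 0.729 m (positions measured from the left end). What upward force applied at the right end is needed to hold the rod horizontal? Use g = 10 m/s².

F ≈ 330 N

Choose the left end as the axis so the unknown pivot reaction has zero arm there.
Beam weight: 20.8 × 10 = 208 N down at 3.33 m → arm 3.33 m, τ = 208 × 3.33 = 692.6 N·m clockwise.
Toolbox: 6.76 × 10 = 67.6 N down at 1.68 m → arm 1.68 m, τ = 67.6 × 1.68 = 113.6 N·m clockwise.
Speaker: 14.5 × 10 = 145 N down at 6.48 m → arm 6.48 m, τ = 145 × 6.48 = 939.6 N·m clockwise.
Paint can: 3.95 × 10 = 39.5 N down at 5.5 m → arm 5.5 m, τ = 39.5 × 5.5 = 217.2 N·m clockwise.
Block: 32.6 × 10 = 326 N down at 0.729 m → arm 0.729 m, τ = 326 × 0.729 = 237.7 N·m clockwise.
Net moment of the loads = 2201 N·m clockwise.
The upward force F acts at the right end, arm 6.66 m, giving F × 6.66 counterclockwise.
Setting net torque to zero: F × 6.66 = 2201 → F = 2201 / 6.66 = 330 N.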